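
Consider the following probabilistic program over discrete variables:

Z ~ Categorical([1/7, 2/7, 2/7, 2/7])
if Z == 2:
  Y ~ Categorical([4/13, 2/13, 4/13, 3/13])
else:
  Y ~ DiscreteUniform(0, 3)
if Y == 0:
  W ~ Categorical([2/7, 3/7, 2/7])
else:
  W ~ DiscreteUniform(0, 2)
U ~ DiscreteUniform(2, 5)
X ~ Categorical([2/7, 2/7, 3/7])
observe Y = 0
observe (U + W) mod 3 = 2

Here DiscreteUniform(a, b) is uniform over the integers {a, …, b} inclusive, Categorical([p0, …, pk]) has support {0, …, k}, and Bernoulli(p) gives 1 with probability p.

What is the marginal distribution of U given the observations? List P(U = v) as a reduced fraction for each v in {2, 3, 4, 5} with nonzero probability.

P(U=2) = 2/9, P(U=3) = 2/9, P(U=4) = 1/3, P(U=5) = 2/9

Enumerate traces; 48 have nonzero weight after conditioning:
  (Z=0, Y=0, W=0, U=2, X=0) weight 1/1372
  (Z=0, Y=0, W=0, U=2, X=1) weight 1/1372
  (Z=0, Y=0, W=0, U=2, X=2) weight 3/2744
  (Z=0, Y=0, W=0, U=5, X=0) weight 1/1372
  (Z=0, Y=0, W=0, U=5, X=1) weight 1/1372
  (Z=0, Y=0, W=0, U=5, X=2) weight 3/2744
  (Z=0, Y=0, W=1, U=4, X=0) weight 3/2744
  (Z=0, Y=0, W=1, U=4, X=1) weight 3/2744
  (Z=0, Y=0, W=2, U=3, X=0) weight 1/1372
  … 39 more
Group by U:
  weight(U=2) = 97/5096
  weight(U=3) = 97/5096
  weight(U=4) = 291/10192
  weight(U=5) = 97/5096
Total weight = 97/5096 + 97/5096 + 291/10192 + 97/5096 = 873/10192
P(U=2 | obs) = 97/5096 / 873/10192 = 2/9
P(U=3 | obs) = 97/5096 / 873/10192 = 2/9
P(U=4 | obs) = 291/10192 / 873/10192 = 1/3
P(U=5 | obs) = 97/5096 / 873/10192 = 2/9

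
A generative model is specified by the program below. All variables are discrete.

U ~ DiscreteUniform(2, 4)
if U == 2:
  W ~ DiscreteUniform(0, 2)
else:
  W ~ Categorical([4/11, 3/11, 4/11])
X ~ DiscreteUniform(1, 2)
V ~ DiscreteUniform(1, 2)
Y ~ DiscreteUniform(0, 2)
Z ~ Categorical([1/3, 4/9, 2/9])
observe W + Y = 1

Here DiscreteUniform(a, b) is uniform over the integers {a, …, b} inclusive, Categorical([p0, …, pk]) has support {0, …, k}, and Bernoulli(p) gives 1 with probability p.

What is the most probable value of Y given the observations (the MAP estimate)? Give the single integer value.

argmax_v P(Y = v | obs) = 1

Enumerate traces; 72 have nonzero weight after conditioning:
  (U=2, W=0, X=1, V=1, Y=1, Z=0) weight 1/324
  (U=2, W=0, X=1, V=1, Y=1, Z=1) weight 1/243
  (U=2, W=0, X=1, V=1, Y=1, Z=2) weight 1/486
  (U=2, W=0, X=1, V=2, Y=1, Z=0) weight 1/324
  (U=2, W=0, X=1, V=2, Y=1, Z=1) weight 1/243
  (U=2, W=0, X=1, V=2, Y=1, Z=2) weight 1/486
  (U=2, W=0, X=2, V=1, Y=1, Z=0) weight 1/324
  (U=2, W=0, X=2, V=1, Y=1, Z=1) weight 1/243
  (U=2, W=1, X=1, V=1, Y=0, Z=0) weight 1/324
  … 63 more
Group by Y:
  weight(Y=0) = 29/297
  weight(Y=1) = 35/297
Total weight = 29/297 + 35/297 = 64/297
P(Y=0 | obs) = 29/297 / 64/297 = 29/64
P(Y=1 | obs) = 35/297 / 64/297 = 35/64
argmax = 1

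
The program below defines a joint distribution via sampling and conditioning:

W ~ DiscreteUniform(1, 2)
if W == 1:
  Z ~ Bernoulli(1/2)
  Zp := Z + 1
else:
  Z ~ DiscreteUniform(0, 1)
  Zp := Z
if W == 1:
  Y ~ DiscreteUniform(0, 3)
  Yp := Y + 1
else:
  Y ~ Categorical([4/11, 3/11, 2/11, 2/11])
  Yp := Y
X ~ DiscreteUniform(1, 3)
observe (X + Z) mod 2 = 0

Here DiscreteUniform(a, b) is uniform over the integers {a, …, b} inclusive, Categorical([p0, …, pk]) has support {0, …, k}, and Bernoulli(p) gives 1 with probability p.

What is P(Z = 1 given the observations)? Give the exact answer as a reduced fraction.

P(Z = 1 | obs) = 2/3

Enumerate traces; 24 have nonzero weight after conditioning:
  (W=1, Z=0, Y=0, X=2) weight 1/48
  (W=1, Z=0, Y=1, X=2) weight 1/48
  (W=1, Z=0, Y=2, X=2) weight 1/48
  (W=1, Z=0, Y=3, X=2) weight 1/48
  (W=1, Z=1, Y=0, X=1) weight 1/48
  (W=1, Z=1, Y=0, X=3) weight 1/48
  (W=1, Z=1, Y=1, X=1) weight 1/48
  (W=1, Z=1, Y=1, X=3) weight 1/48
  … 16 more
Group by Z:
  weight(Z=0) = 1/6
  weight(Z=1) = 1/3
Total weight = 1/6 + 1/3 = 1/2
P(Z=0 | obs) = 1/6 / 1/2 = 1/3
P(Z=1 | obs) = 1/3 / 1/2 = 2/3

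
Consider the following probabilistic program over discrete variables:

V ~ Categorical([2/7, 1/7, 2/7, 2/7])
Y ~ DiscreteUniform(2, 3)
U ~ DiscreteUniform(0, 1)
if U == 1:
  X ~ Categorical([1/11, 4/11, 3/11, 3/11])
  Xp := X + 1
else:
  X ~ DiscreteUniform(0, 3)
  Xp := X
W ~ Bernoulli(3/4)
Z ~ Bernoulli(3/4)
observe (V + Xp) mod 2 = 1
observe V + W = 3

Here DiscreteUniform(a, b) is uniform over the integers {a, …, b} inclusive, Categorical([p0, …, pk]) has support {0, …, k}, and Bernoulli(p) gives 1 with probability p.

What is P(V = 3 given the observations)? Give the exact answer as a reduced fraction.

P(V = 3 | obs) = 25/82

Enumerate traces; 32 have nonzero weight after conditioning:
  (V=2, Y=2, U=0, X=1, W=1, Z=0) weight 3/896
  (V=2, Y=2, U=0, X=1, W=1, Z=1) weight 9/896
  (V=2, Y=2, U=0, X=3, W=1, Z=0) weight 3/896
  (V=2, Y=2, U=0, X=3, W=1, Z=1) weight 9/896
  (V=2, Y=2, U=1, X=0, W=1, Z=0) weight 3/2464
  (V=2, Y=2, U=1, X=0, W=1, Z=1) weight 9/2464
  (V=2, Y=2, U=1, X=2, W=1, Z=0) weight 9/2464
  (V=2, Y=2, U=1, X=2, W=1, Z=1) weight 27/2464
  (V=3, Y=2, U=0, X=0, W=0, Z=0) weight 1/896
  … 23 more
Group by V:
  weight(V=2) = 57/616
  weight(V=3) = 25/616
Total weight = 57/616 + 25/616 = 41/308
P(V=2 | obs) = 57/616 / 41/308 = 57/82
P(V=3 | obs) = 25/616 / 41/308 = 25/82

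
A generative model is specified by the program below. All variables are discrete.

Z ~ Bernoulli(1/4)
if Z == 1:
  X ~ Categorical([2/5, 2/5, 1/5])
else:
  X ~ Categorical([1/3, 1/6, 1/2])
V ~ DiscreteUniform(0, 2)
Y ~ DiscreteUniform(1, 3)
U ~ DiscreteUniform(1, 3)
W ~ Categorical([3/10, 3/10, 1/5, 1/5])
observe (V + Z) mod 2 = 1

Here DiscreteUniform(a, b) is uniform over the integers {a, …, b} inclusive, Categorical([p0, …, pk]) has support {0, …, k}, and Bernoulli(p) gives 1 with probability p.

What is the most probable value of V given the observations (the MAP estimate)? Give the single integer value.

argmax_v P(V = v | obs) = 1

Enumerate traces; 324 have nonzero weight after conditioning:
  (Z=0, X=0, V=1, Y=1, U=1, W=0) weight 1/360
  (Z=0, X=0, V=1, Y=1, U=1, W=1) weight 1/360
  (Z=0, X=0, V=1, Y=1, U=1, W=2) weight 1/540
  (Z=0, X=0, V=1, Y=1, U=1, W=3) weight 1/540
  (Z=0, X=0, V=1, Y=1, U=2, W=0) weight 1/360
  (Z=0, X=0, V=1, Y=1, U=2, W=1) weight 1/360
  (Z=0, X=0, V=1, Y=1, U=2, W=2) weight 1/540
  (Z=0, X=0, V=1, Y=1, U=2, W=3) weight 1/540
  (Z=1, X=0, V=0, Y=1, U=1, W=0) weight 1/900
  (Z=1, X=0, V=2, Y=1, U=1, W=0) weight 1/900
  … 314 more
Group by V:
  weight(V=0) = 1/12
  weight(V=1) = 1/4
  weight(V=2) = 1/12
Total weight = 1/12 + 1/4 + 1/12 = 5/12
P(V=0 | obs) = 1/12 / 5/12 = 1/5
P(V=1 | obs) = 1/4 / 5/12 = 3/5
P(V=2 | obs) = 1/12 / 5/12 = 1/5
argmax = 1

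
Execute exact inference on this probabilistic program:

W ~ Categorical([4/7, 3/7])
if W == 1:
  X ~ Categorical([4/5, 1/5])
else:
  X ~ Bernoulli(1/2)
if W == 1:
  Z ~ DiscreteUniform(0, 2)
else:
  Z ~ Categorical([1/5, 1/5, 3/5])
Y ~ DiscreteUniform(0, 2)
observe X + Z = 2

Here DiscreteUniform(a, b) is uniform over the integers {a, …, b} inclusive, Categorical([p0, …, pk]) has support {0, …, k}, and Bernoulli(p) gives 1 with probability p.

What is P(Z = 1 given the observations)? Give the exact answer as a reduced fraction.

Enumerate traces; 12 have nonzero weight after conditioning:
  (W=0, X=0, Z=2, Y=0) weight 2/35
  (W=0, X=0, Z=2, Y=1) weight 2/35
  (W=0, X=0, Z=2, Y=2) weight 2/35
  (W=0, X=1, Z=1, Y=0) weight 2/105
  (W=0, X=1, Z=1, Y=1) weight 2/105
  (W=0, X=1, Z=1, Y=2) weight 2/105
  (W=1, X=0, Z=2, Y=0) weight 4/105
  (W=1, X=0, Z=2, Y=1) weight 4/105
  … 4 more
Group by Z:
  weight(Z=1) = 3/35
  weight(Z=2) = 2/7
Total weight = 3/35 + 2/7 = 13/35
P(Z=1 | obs) = 3/35 / 13/35 = 3/13
P(Z=2 | obs) = 2/7 / 13/35 = 10/13

P(Z = 1 | obs) = 3/13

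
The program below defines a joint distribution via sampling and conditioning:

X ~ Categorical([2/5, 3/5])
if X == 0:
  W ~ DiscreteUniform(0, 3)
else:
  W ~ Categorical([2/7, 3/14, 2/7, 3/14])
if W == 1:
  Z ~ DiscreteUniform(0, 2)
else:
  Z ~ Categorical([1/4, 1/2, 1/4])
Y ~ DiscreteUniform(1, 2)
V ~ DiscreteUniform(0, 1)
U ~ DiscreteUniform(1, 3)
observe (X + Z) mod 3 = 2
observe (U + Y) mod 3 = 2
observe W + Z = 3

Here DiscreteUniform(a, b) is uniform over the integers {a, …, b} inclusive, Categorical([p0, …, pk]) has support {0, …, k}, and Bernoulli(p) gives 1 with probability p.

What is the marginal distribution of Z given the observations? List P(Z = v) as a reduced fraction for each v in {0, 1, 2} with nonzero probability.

Enumerate traces; 8 have nonzero weight after conditioning:
  (X=0, W=1, Z=2, Y=1, V=0, U=1) weight 1/360
  (X=0, W=1, Z=2, Y=1, V=1, U=1) weight 1/360
  (X=0, W=1, Z=2, Y=2, V=0, U=3) weight 1/360
  (X=0, W=1, Z=2, Y=2, V=1, U=3) weight 1/360
  (X=1, W=2, Z=1, Y=1, V=0, U=1) weight 1/140
  (X=1, W=2, Z=1, Y=1, V=1, U=1) weight 1/140
  (X=1, W=2, Z=1, Y=2, V=0, U=3) weight 1/140
  (X=1, W=2, Z=1, Y=2, V=1, U=3) weight 1/140
Group by Z:
  weight(Z=1) = 1/35
  weight(Z=2) = 1/90
Total weight = 1/35 + 1/90 = 5/126
P(Z=1 | obs) = 1/35 / 5/126 = 18/25
P(Z=2 | obs) = 1/90 / 5/126 = 7/25

P(Z=1) = 18/25, P(Z=2) = 7/25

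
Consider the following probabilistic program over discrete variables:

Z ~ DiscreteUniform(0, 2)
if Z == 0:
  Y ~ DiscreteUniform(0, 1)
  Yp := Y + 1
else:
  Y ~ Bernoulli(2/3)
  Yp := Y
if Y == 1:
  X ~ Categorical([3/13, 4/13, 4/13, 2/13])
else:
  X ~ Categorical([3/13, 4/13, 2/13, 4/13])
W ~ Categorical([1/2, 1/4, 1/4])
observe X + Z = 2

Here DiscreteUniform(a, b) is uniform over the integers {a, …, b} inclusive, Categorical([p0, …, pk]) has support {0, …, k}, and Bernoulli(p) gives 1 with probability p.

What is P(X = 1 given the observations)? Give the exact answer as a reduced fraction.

P(X = 1 | obs) = 2/5

Enumerate traces; 18 have nonzero weight after conditioning:
  (Z=0, Y=0, X=2, W=0) weight 1/78
  (Z=0, Y=0, X=2, W=1) weight 1/156
  (Z=0, Y=0, X=2, W=2) weight 1/156
  (Z=0, Y=1, X=2, W=0) weight 1/39
  (Z=0, Y=1, X=2, W=1) weight 1/78
  (Z=0, Y=1, X=2, W=2) weight 1/78
  (Z=1, Y=0, X=1, W=0) weight 2/117
  (Z=1, Y=0, X=1, W=1) weight 1/117
  (Z=2, Y=0, X=0, W=0) weight 1/78
  … 9 more
Group by X:
  weight(X=0) = 1/13
  weight(X=1) = 4/39
  weight(X=2) = 1/13
Total weight = 1/13 + 4/39 + 1/13 = 10/39
P(X=0 | obs) = 1/13 / 10/39 = 3/10
P(X=1 | obs) = 4/39 / 10/39 = 2/5
P(X=2 | obs) = 1/13 / 10/39 = 3/10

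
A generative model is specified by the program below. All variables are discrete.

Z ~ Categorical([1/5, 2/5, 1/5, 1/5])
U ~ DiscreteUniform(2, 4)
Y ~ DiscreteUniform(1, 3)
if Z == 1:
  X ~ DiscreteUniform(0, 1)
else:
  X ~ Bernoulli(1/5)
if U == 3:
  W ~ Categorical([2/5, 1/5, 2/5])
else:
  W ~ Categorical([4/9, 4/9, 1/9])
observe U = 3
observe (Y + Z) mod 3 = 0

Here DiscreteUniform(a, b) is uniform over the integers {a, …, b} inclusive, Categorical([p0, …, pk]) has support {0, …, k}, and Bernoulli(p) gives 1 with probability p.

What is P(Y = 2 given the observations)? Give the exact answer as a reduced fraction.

Enumerate traces; 24 have nonzero weight after conditioning:
  (Z=0, U=3, Y=3, X=0, W=0) weight 8/1125
  (Z=0, U=3, Y=3, X=0, W=1) weight 4/1125
  (Z=0, U=3, Y=3, X=0, W=2) weight 8/1125
  (Z=0, U=3, Y=3, X=1, W=0) weight 2/1125
  (Z=0, U=3, Y=3, X=1, W=1) weight 1/1125
  (Z=0, U=3, Y=3, X=1, W=2) weight 2/1125
  (Z=1, U=3, Y=2, X=0, W=0) weight 2/225
  (Z=1, U=3, Y=2, X=0, W=1) weight 1/225
  (Z=2, U=3, Y=1, X=0, W=0) weight 8/1125
  … 15 more
Group by Y:
  weight(Y=1) = 1/45
  weight(Y=2) = 2/45
  weight(Y=3) = 2/45
Total weight = 1/45 + 2/45 + 2/45 = 1/9
P(Y=1 | obs) = 1/45 / 1/9 = 1/5
P(Y=2 | obs) = 2/45 / 1/9 = 2/5
P(Y=3 | obs) = 2/45 / 1/9 = 2/5

P(Y = 2 | obs) = 2/5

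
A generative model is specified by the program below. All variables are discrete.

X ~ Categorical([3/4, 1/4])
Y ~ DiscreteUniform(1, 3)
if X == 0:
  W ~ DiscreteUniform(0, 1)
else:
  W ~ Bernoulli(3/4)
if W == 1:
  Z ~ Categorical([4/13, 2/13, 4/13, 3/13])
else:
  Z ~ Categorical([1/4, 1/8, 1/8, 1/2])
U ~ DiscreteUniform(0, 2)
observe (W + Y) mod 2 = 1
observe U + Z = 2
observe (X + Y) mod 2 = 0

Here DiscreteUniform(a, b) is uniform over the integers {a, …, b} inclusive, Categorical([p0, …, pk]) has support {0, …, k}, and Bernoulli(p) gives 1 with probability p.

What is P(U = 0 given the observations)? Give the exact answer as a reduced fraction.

Enumerate traces; 9 have nonzero weight after conditioning:
  (X=0, Y=2, W=1, Z=0, U=2) weight 1/78
  (X=0, Y=2, W=1, Z=1, U=1) weight 1/156
  (X=0, Y=2, W=1, Z=2, U=0) weight 1/78
  (X=1, Y=1, W=0, Z=0, U=2) weight 1/576
  (X=1, Y=1, W=0, Z=1, U=1) weight 1/1152
  (X=1, Y=1, W=0, Z=2, U=0) weight 1/1152
  (X=1, Y=3, W=0, Z=0, U=2) weight 1/576
  (X=1, Y=3, W=0, Z=1, U=1) weight 1/1152
  … 1 more
Group by U:
  weight(U=0) = 109/7488
  weight(U=1) = 61/7488
  weight(U=2) = 61/3744
Total weight = 109/7488 + 61/7488 + 61/3744 = 73/1872
P(U=0 | obs) = 109/7488 / 73/1872 = 109/292
P(U=1 | obs) = 61/7488 / 73/1872 = 61/292
P(U=2 | obs) = 61/3744 / 73/1872 = 61/146

P(U = 0 | obs) = 109/292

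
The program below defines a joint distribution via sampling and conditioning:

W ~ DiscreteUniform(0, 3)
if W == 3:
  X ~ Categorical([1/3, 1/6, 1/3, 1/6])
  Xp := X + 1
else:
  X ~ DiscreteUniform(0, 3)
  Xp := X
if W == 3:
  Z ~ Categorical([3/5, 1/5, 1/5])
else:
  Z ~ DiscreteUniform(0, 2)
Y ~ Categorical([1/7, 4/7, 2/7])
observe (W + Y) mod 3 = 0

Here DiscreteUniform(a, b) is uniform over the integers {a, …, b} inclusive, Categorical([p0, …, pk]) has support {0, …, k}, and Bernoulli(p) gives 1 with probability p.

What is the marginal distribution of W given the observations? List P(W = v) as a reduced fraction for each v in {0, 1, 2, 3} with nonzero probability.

P(W=0) = 1/8, P(W=1) = 1/4, P(W=2) = 1/2, P(W=3) = 1/8

Enumerate traces; 48 have nonzero weight after conditioning:
  (W=0, X=0, Z=0, Y=0) weight 1/336
  (W=0, X=0, Z=1, Y=0) weight 1/336
  (W=0, X=0, Z=2, Y=0) weight 1/336
  (W=0, X=1, Z=0, Y=0) weight 1/336
  (W=0, X=1, Z=1, Y=0) weight 1/336
  (W=0, X=1, Z=2, Y=0) weight 1/336
  (W=0, X=2, Z=0, Y=0) weight 1/336
  (W=0, X=2, Z=1, Y=0) weight 1/336
  (W=1, X=0, Z=0, Y=2) weight 1/168
  (W=2, X=0, Z=0, Y=1) weight 1/84
  … 38 more
Group by W:
  weight(W=0) = 1/28
  weight(W=1) = 1/14
  weight(W=2) = 1/7
  weight(W=3) = 1/28
Total weight = 1/28 + 1/14 + 1/7 + 1/28 = 2/7
P(W=0 | obs) = 1/28 / 2/7 = 1/8
P(W=1 | obs) = 1/14 / 2/7 = 1/4
P(W=2 | obs) = 1/7 / 2/7 = 1/2
P(W=3 | obs) = 1/28 / 2/7 = 1/8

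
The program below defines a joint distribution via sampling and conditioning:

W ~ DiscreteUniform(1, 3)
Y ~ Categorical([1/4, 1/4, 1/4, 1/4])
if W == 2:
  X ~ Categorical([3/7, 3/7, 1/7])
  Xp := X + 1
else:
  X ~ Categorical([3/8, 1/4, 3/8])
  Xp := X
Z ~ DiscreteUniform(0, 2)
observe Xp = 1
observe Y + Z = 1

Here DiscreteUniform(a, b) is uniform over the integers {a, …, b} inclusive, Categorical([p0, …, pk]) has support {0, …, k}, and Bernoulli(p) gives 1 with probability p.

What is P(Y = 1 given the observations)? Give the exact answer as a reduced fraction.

P(Y = 1 | obs) = 1/2

Enumerate traces; 6 have nonzero weight after conditioning:
  (W=1, Y=0, X=1, Z=1) weight 1/144
  (W=1, Y=1, X=1, Z=0) weight 1/144
  (W=2, Y=0, X=0, Z=1) weight 1/84
  (W=2, Y=1, X=0, Z=0) weight 1/84
  (W=3, Y=0, X=1, Z=1) weight 1/144
  (W=3, Y=1, X=1, Z=0) weight 1/144
Group by Y:
  weight(Y=0) = 13/504
  weight(Y=1) = 13/504
Total weight = 13/504 + 13/504 = 13/252
P(Y=0 | obs) = 13/504 / 13/252 = 1/2
P(Y=1 | obs) = 13/504 / 13/252 = 1/2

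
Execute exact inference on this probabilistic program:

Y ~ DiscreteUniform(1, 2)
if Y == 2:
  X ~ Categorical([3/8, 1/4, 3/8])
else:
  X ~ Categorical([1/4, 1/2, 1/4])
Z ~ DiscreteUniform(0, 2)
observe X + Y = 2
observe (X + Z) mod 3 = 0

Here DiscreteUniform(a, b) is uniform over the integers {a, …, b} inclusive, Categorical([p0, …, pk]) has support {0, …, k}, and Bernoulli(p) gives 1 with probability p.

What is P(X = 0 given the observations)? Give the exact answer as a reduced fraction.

P(X = 0 | obs) = 3/7

Enumerate traces; 2 have nonzero weight after conditioning:
  (Y=1, X=1, Z=2) weight 1/12
  (Y=2, X=0, Z=0) weight 1/16
Group by X:
  weight(X=0) = 1/16
  weight(X=1) = 1/12
Total weight = 1/16 + 1/12 = 7/48
P(X=0 | obs) = 1/16 / 7/48 = 3/7
P(X=1 | obs) = 1/12 / 7/48 = 4/7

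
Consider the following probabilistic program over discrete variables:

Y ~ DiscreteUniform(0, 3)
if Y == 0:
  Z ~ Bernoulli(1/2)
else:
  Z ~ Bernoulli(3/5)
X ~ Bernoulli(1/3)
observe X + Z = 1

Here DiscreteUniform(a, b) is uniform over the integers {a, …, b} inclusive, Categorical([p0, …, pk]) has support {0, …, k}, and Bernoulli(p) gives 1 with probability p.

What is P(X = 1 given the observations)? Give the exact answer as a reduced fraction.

Enumerate traces; 8 have nonzero weight after conditioning:
  (Y=0, Z=0, X=1) weight 1/24
  (Y=0, Z=1, X=0) weight 1/12
  (Y=1, Z=0, X=1) weight 1/30
  (Y=1, Z=1, X=0) weight 1/10
  (Y=2, Z=0, X=1) weight 1/30
  (Y=2, Z=1, X=0) weight 1/10
  (Y=3, Z=0, X=1) weight 1/30
  (Y=3, Z=1, X=0) weight 1/10
Group by X:
  weight(X=0) = 23/60
  weight(X=1) = 17/120
Total weight = 23/60 + 17/120 = 21/40
P(X=0 | obs) = 23/60 / 21/40 = 46/63
P(X=1 | obs) = 17/120 / 21/40 = 17/63

P(X = 1 | obs) = 17/63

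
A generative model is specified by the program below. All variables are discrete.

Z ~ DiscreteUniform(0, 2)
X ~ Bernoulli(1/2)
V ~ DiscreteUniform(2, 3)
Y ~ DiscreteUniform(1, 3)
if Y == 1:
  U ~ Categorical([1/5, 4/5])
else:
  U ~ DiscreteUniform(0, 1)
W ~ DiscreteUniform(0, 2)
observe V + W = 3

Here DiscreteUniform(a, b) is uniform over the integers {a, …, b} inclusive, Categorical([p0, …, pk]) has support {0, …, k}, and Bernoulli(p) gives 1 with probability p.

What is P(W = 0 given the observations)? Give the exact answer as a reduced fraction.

Enumerate traces; 72 have nonzero weight after conditioning:
  (Z=0, X=0, V=2, Y=1, U=0, W=1) weight 1/540
  (Z=0, X=0, V=2, Y=1, U=1, W=1) weight 1/135
  (Z=0, X=0, V=2, Y=2, U=0, W=1) weight 1/216
  (Z=0, X=0, V=2, Y=2, U=1, W=1) weight 1/216
  (Z=0, X=0, V=2, Y=3, U=0, W=1) weight 1/216
  (Z=0, X=0, V=2, Y=3, U=1, W=1) weight 1/216
  (Z=0, X=0, V=3, Y=1, U=0, W=0) weight 1/540
  (Z=0, X=0, V=3, Y=1, U=1, W=0) weight 1/135
  … 64 more
Group by W:
  weight(W=0) = 1/6
  weight(W=1) = 1/6
Total weight = 1/6 + 1/6 = 1/3
P(W=0 | obs) = 1/6 / 1/3 = 1/2
P(W=1 | obs) = 1/6 / 1/3 = 1/2

P(W = 0 | obs) = 1/2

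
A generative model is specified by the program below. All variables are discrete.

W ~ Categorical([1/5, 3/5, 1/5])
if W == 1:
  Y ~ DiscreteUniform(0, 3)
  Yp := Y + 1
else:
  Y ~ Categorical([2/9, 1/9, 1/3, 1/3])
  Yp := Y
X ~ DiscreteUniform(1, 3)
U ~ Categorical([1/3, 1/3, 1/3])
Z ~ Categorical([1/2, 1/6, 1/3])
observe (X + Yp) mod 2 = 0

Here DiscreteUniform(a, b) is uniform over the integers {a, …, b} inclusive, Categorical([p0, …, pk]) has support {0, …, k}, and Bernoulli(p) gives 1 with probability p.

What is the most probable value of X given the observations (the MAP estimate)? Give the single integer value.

Enumerate traces; 162 have nonzero weight after conditioning:
  (W=0, Y=0, X=2, U=0, Z=0) weight 1/405
  (W=0, Y=0, X=2, U=0, Z=1) weight 1/1215
  (W=0, Y=0, X=2, U=0, Z=2) weight 2/1215
  (W=0, Y=0, X=2, U=1, Z=0) weight 1/405
  (W=0, Y=0, X=2, U=1, Z=1) weight 1/1215
  (W=0, Y=0, X=2, U=1, Z=2) weight 2/1215
  (W=0, Y=0, X=2, U=2, Z=0) weight 1/405
  (W=0, Y=0, X=2, U=2, Z=1) weight 1/1215
  (W=0, Y=1, X=1, U=0, Z=0) weight 1/810
  (W=0, Y=1, X=3, U=0, Z=0) weight 1/810
  … 152 more
Group by X:
  weight(X=1) = 43/270
  weight(X=2) = 47/270
  weight(X=3) = 43/270
Total weight = 43/270 + 47/270 + 43/270 = 133/270
P(X=1 | obs) = 43/270 / 133/270 = 43/133
P(X=2 | obs) = 47/270 / 133/270 = 47/133
P(X=3 | obs) = 43/270 / 133/270 = 43/133
argmax = 2

argmax_v P(X = v | obs) = 2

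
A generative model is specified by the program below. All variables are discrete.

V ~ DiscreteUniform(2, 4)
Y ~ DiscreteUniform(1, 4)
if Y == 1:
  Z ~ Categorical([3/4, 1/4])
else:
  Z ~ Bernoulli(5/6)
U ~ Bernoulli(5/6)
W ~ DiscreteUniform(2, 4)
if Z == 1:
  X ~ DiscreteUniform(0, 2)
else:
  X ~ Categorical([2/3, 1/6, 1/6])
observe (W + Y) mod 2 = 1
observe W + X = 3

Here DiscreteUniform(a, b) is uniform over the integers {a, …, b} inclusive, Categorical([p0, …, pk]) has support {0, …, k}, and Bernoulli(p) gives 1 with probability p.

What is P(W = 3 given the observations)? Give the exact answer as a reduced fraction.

Enumerate traces; 48 have nonzero weight after conditioning:
  (V=2, Y=1, Z=0, U=0, W=2, X=1) weight 1/1728
  (V=2, Y=1, Z=0, U=1, W=2, X=1) weight 5/1728
  (V=2, Y=1, Z=1, U=0, W=2, X=1) weight 1/2592
  (V=2, Y=1, Z=1, U=1, W=2, X=1) weight 5/2592
  (V=2, Y=2, Z=0, U=0, W=3, X=0) weight 1/1944
  (V=2, Y=2, Z=0, U=1, W=3, X=0) weight 5/1944
  (V=2, Y=2, Z=1, U=0, W=3, X=0) weight 5/3888
  (V=2, Y=2, Z=1, U=1, W=3, X=0) weight 25/3888
  … 40 more
Group by W:
  weight(W=2) = 37/864
  weight(W=3) = 7/108
Total weight = 37/864 + 7/108 = 31/288
P(W=2 | obs) = 37/864 / 31/288 = 37/93
P(W=3 | obs) = 7/108 / 31/288 = 56/93

P(W = 3 | obs) = 56/93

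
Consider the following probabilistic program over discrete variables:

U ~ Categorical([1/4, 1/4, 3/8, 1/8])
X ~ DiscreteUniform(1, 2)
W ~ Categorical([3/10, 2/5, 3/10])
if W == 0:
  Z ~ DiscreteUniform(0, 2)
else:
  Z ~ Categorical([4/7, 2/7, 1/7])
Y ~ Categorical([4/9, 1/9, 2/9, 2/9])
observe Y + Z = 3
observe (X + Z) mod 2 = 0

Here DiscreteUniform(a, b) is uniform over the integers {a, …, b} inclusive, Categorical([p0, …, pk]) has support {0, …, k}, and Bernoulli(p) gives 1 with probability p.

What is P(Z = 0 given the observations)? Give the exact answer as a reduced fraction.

P(Z = 0 | obs) = 5/9

Enumerate traces; 36 have nonzero weight after conditioning:
  (U=0, X=1, W=0, Z=1, Y=2) weight 1/360
  (U=0, X=1, W=1, Z=1, Y=2) weight 1/315
  (U=0, X=1, W=2, Z=1, Y=2) weight 1/420
  (U=0, X=2, W=0, Z=0, Y=3) weight 1/360
  (U=0, X=2, W=0, Z=2, Y=1) weight 1/720
  (U=0, X=2, W=1, Z=0, Y=3) weight 2/315
  (U=0, X=2, W=1, Z=2, Y=1) weight 1/1260
  (U=0, X=2, W=2, Z=0, Y=3) weight 1/210
  … 28 more
Group by Z:
  weight(Z=0) = 1/18
  weight(Z=1) = 1/30
  weight(Z=2) = 1/90
Total weight = 1/18 + 1/30 + 1/90 = 1/10
P(Z=0 | obs) = 1/18 / 1/10 = 5/9
P(Z=1 | obs) = 1/30 / 1/10 = 1/3
P(Z=2 | obs) = 1/90 / 1/10 = 1/9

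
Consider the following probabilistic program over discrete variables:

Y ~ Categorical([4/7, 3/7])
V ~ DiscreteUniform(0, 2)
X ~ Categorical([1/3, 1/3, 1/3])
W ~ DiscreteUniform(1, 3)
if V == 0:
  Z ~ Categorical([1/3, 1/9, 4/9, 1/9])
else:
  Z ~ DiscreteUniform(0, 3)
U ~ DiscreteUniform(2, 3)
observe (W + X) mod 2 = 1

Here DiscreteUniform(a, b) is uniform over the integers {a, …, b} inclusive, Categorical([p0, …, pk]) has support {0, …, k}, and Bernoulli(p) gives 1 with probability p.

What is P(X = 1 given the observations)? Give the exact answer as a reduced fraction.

Enumerate traces; 240 have nonzero weight after conditioning:
  (Y=0, V=0, X=0, W=1, Z=0, U=2) weight 2/567
  (Y=0, V=0, X=0, W=1, Z=0, U=3) weight 2/567
  (Y=0, V=0, X=0, W=1, Z=1, U=2) weight 2/1701
  (Y=0, V=0, X=0, W=1, Z=1, U=3) weight 2/1701
  (Y=0, V=0, X=0, W=1, Z=2, U=2) weight 8/1701
  (Y=0, V=0, X=0, W=1, Z=2, U=3) weight 8/1701
  (Y=0, V=0, X=0, W=1, Z=3, U=2) weight 2/1701
  (Y=0, V=0, X=0, W=1, Z=3, U=3) weight 2/1701
  (Y=0, V=0, X=1, W=2, Z=0, U=2) weight 2/567
  (Y=0, V=0, X=2, W=1, Z=0, U=2) weight 2/567
  … 230 more
Group by X:
  weight(X=0) = 2/9
  weight(X=1) = 1/9
  weight(X=2) = 2/9
Total weight = 2/9 + 1/9 + 2/9 = 5/9
P(X=0 | obs) = 2/9 / 5/9 = 2/5
P(X=1 | obs) = 1/9 / 5/9 = 1/5
P(X=2 | obs) = 2/9 / 5/9 = 2/5

P(X = 1 | obs) = 1/5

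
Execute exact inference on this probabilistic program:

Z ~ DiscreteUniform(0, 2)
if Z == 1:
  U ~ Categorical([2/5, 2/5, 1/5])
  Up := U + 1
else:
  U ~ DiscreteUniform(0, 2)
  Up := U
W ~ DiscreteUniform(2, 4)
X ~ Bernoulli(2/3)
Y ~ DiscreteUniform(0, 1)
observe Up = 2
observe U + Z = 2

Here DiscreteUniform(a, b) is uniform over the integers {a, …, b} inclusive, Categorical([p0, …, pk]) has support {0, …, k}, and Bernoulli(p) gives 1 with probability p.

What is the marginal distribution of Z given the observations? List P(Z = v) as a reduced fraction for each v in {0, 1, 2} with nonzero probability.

P(Z=0) = 5/11, P(Z=1) = 6/11

Enumerate traces; 24 have nonzero weight after conditioning:
  (Z=0, U=2, W=2, X=0, Y=0) weight 1/162
  (Z=0, U=2, W=2, X=0, Y=1) weight 1/162
  (Z=0, U=2, W=2, X=1, Y=0) weight 1/81
  (Z=0, U=2, W=2, X=1, Y=1) weight 1/81
  (Z=0, U=2, W=3, X=0, Y=0) weight 1/162
  (Z=0, U=2, W=3, X=0, Y=1) weight 1/162
  (Z=0, U=2, W=3, X=1, Y=0) weight 1/81
  (Z=0, U=2, W=3, X=1, Y=1) weight 1/81
  (Z=1, U=1, W=2, X=0, Y=0) weight 1/135
  … 15 more
Group by Z:
  weight(Z=0) = 1/9
  weight(Z=1) = 2/15
Total weight = 1/9 + 2/15 = 11/45
P(Z=0 | obs) = 1/9 / 11/45 = 5/11
P(Z=1 | obs) = 2/15 / 11/45 = 6/11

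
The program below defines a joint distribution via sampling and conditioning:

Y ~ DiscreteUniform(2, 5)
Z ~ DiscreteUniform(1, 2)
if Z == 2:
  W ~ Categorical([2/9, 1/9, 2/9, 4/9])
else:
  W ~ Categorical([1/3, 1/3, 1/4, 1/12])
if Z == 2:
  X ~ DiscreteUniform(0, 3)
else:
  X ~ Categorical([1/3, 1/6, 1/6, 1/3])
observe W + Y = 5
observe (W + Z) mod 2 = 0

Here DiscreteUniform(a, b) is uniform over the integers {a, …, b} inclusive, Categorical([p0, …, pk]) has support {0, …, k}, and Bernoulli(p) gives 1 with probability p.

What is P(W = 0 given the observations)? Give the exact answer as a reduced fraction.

Enumerate traces; 16 have nonzero weight after conditioning:
  (Y=2, Z=1, W=3, X=0) weight 1/288
  (Y=2, Z=1, W=3, X=1) weight 1/576
  (Y=2, Z=1, W=3, X=2) weight 1/576
  (Y=2, Z=1, W=3, X=3) weight 1/288
  (Y=3, Z=2, W=2, X=0) weight 1/144
  (Y=3, Z=2, W=2, X=1) weight 1/144
  (Y=3, Z=2, W=2, X=2) weight 1/144
  (Y=3, Z=2, W=2, X=3) weight 1/144
  (Y=4, Z=1, W=1, X=0) weight 1/72
  (Y=5, Z=2, W=0, X=0) weight 1/144
  … 6 more
Group by W:
  weight(W=0) = 1/36
  weight(W=1) = 1/24
  weight(W=2) = 1/36
  weight(W=3) = 1/96
Total weight = 1/36 + 1/24 + 1/36 + 1/96 = 31/288
P(W=0 | obs) = 1/36 / 31/288 = 8/31
P(W=1 | obs) = 1/24 / 31/288 = 12/31
P(W=2 | obs) = 1/36 / 31/288 = 8/31
P(W=3 | obs) = 1/96 / 31/288 = 3/31

P(W = 0 | obs) = 8/31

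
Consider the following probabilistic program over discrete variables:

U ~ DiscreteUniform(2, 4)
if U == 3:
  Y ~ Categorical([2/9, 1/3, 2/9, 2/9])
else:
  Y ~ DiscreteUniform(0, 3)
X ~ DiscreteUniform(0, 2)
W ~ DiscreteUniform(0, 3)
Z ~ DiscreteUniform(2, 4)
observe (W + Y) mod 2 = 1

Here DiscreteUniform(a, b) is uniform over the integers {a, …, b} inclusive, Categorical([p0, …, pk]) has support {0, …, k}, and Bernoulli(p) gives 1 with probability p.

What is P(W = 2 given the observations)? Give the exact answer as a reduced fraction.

P(W = 2 | obs) = 7/27

Enumerate traces; 216 have nonzero weight after conditioning:
  (U=2, Y=0, X=0, W=1, Z=2) weight 1/432
  (U=2, Y=0, X=0, W=1, Z=3) weight 1/432
  (U=2, Y=0, X=0, W=1, Z=4) weight 1/432
  (U=2, Y=0, X=0, W=3, Z=2) weight 1/432
  (U=2, Y=0, X=0, W=3, Z=3) weight 1/432
  (U=2, Y=0, X=0, W=3, Z=4) weight 1/432
  (U=2, Y=0, X=1, W=1, Z=2) weight 1/432
  (U=2, Y=0, X=1, W=1, Z=3) weight 1/432
  (U=2, Y=1, X=0, W=0, Z=2) weight 1/432
  (U=2, Y=1, X=0, W=2, Z=2) weight 1/432
  … 206 more
Group by W:
  weight(W=0) = 7/54
  weight(W=1) = 13/108
  weight(W=2) = 7/54
  weight(W=3) = 13/108
Total weight = 7/54 + 13/108 + 7/54 + 13/108 = 1/2
P(W=0 | obs) = 7/54 / 1/2 = 7/27
P(W=1 | obs) = 13/108 / 1/2 = 13/54
P(W=2 | obs) = 7/54 / 1/2 = 7/27
P(W=3 | obs) = 13/108 / 1/2 = 13/54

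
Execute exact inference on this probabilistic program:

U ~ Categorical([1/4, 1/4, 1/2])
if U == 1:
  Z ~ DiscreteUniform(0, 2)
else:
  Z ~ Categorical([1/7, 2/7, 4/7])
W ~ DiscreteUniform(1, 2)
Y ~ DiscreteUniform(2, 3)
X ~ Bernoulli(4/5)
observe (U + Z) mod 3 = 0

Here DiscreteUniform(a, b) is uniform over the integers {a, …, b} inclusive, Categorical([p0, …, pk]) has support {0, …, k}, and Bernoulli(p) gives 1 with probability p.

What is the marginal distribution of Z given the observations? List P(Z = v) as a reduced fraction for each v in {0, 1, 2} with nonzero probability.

P(Z=0) = 3/22, P(Z=1) = 6/11, P(Z=2) = 7/22

Enumerate traces; 24 have nonzero weight after conditioning:
  (U=0, Z=0, W=1, Y=2, X=0) weight 1/560
  (U=0, Z=0, W=1, Y=2, X=1) weight 1/140
  (U=0, Z=0, W=1, Y=3, X=0) weight 1/560
  (U=0, Z=0, W=1, Y=3, X=1) weight 1/140
  (U=0, Z=0, W=2, Y=2, X=0) weight 1/560
  (U=0, Z=0, W=2, Y=2, X=1) weight 1/140
  (U=0, Z=0, W=2, Y=3, X=0) weight 1/560
  (U=0, Z=0, W=2, Y=3, X=1) weight 1/140
  (U=1, Z=2, W=1, Y=2, X=0) weight 1/240
  (U=2, Z=1, W=1, Y=2, X=0) weight 1/140
  … 14 more
Group by Z:
  weight(Z=0) = 1/28
  weight(Z=1) = 1/7
  weight(Z=2) = 1/12
Total weight = 1/28 + 1/7 + 1/12 = 11/42
P(Z=0 | obs) = 1/28 / 11/42 = 3/22
P(Z=1 | obs) = 1/7 / 11/42 = 6/11
P(Z=2 | obs) = 1/12 / 11/42 = 7/22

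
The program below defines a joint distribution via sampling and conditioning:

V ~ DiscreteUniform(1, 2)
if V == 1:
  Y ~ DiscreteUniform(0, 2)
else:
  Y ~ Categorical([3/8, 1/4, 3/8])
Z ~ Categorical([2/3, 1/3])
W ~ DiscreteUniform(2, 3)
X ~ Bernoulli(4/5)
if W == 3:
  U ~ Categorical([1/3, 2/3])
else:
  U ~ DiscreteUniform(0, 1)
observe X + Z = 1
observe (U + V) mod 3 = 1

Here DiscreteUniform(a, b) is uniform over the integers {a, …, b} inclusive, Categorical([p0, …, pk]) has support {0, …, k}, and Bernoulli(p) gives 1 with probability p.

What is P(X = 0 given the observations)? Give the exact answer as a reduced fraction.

P(X = 0 | obs) = 1/9

Enumerate traces; 12 have nonzero weight after conditioning:
  (V=1, Y=0, Z=0, W=2, X=1, U=0) weight 1/45
  (V=1, Y=0, Z=0, W=3, X=1, U=0) weight 2/135
  (V=1, Y=0, Z=1, W=2, X=0, U=0) weight 1/360
  (V=1, Y=0, Z=1, W=3, X=0, U=0) weight 1/540
  (V=1, Y=1, Z=0, W=2, X=1, U=0) weight 1/45
  (V=1, Y=1, Z=0, W=3, X=1, U=0) weight 2/135
  (V=1, Y=1, Z=1, W=2, X=0, U=0) weight 1/360
  (V=1, Y=1, Z=1, W=3, X=0, U=0) weight 1/540
  … 4 more
Group by X:
  weight(X=0) = 1/72
  weight(X=1) = 1/9
Total weight = 1/72 + 1/9 = 1/8
P(X=0 | obs) = 1/72 / 1/8 = 1/9
P(X=1 | obs) = 1/9 / 1/8 = 8/9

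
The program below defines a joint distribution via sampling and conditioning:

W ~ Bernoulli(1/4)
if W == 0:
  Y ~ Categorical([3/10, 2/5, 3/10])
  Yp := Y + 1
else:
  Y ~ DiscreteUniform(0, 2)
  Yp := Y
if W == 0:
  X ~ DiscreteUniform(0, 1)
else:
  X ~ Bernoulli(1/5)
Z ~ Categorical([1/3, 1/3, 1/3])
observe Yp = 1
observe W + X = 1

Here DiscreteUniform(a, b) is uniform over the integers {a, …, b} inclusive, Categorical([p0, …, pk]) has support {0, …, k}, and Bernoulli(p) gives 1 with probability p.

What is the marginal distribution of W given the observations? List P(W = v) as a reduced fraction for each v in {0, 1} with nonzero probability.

P(W=0) = 27/43, P(W=1) = 16/43

Enumerate traces; 6 have nonzero weight after conditioning:
  (W=0, Y=0, X=1, Z=0) weight 3/80
  (W=0, Y=0, X=1, Z=1) weight 3/80
  (W=0, Y=0, X=1, Z=2) weight 3/80
  (W=1, Y=1, X=0, Z=0) weight 1/45
  (W=1, Y=1, X=0, Z=1) weight 1/45
  (W=1, Y=1, X=0, Z=2) weight 1/45
Group by W:
  weight(W=0) = 9/80
  weight(W=1) = 1/15
Total weight = 9/80 + 1/15 = 43/240
P(W=0 | obs) = 9/80 / 43/240 = 27/43
P(W=1 | obs) = 1/15 / 43/240 = 16/43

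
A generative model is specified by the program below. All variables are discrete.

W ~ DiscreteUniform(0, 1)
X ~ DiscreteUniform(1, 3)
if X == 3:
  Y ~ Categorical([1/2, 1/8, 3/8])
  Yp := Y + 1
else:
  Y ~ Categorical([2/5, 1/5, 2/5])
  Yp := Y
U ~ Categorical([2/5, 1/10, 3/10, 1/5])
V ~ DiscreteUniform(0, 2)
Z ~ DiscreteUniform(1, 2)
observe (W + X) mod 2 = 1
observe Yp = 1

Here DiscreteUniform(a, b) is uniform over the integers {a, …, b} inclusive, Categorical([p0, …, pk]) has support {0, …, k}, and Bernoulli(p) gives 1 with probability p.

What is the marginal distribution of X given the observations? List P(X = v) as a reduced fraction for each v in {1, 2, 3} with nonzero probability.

Enumerate traces; 72 have nonzero weight after conditioning:
  (W=0, X=1, Y=1, U=0, V=0, Z=1) weight 1/450
  (W=0, X=1, Y=1, U=0, V=0, Z=2) weight 1/450
  (W=0, X=1, Y=1, U=0, V=1, Z=1) weight 1/450
  (W=0, X=1, Y=1, U=0, V=1, Z=2) weight 1/450
  (W=0, X=1, Y=1, U=0, V=2, Z=1) weight 1/450
  (W=0, X=1, Y=1, U=0, V=2, Z=2) weight 1/450
  (W=0, X=1, Y=1, U=1, V=0, Z=1) weight 1/1800
  (W=0, X=1, Y=1, U=1, V=0, Z=2) weight 1/1800
  (W=0, X=3, Y=0, U=0, V=0, Z=1) weight 1/180
  (W=1, X=2, Y=1, U=0, V=0, Z=1) weight 1/450
  … 62 more
Group by X:
  weight(X=1) = 1/30
  weight(X=2) = 1/30
  weight(X=3) = 1/12
Total weight = 1/30 + 1/30 + 1/12 = 3/20
P(X=1 | obs) = 1/30 / 3/20 = 2/9
P(X=2 | obs) = 1/30 / 3/20 = 2/9
P(X=3 | obs) = 1/12 / 3/20 = 5/9

P(X=1) = 2/9, P(X=2) = 2/9, P(X=3) = 5/9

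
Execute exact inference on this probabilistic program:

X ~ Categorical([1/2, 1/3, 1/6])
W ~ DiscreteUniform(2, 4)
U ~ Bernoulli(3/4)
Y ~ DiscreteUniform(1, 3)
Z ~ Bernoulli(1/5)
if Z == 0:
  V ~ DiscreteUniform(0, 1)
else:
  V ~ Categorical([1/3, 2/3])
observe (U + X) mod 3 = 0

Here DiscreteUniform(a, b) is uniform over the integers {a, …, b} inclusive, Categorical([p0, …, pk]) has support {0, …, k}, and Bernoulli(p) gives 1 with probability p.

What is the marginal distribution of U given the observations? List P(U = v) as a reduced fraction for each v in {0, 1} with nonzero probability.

Enumerate traces; 72 have nonzero weight after conditioning:
  (X=0, W=2, U=0, Y=1, Z=0, V=0) weight 1/180
  (X=0, W=2, U=0, Y=1, Z=0, V=1) weight 1/180
  (X=0, W=2, U=0, Y=1, Z=1, V=0) weight 1/1080
  (X=0, W=2, U=0, Y=1, Z=1, V=1) weight 1/540
  (X=0, W=2, U=0, Y=2, Z=0, V=0) weight 1/180
  (X=0, W=2, U=0, Y=2, Z=0, V=1) weight 1/180
  (X=0, W=2, U=0, Y=2, Z=1, V=0) weight 1/1080
  (X=0, W=2, U=0, Y=2, Z=1, V=1) weight 1/540
  (X=2, W=2, U=1, Y=1, Z=0, V=0) weight 1/180
  … 63 more
Group by U:
  weight(U=0) = 1/8
  weight(U=1) = 1/8
Total weight = 1/8 + 1/8 = 1/4
P(U=0 | obs) = 1/8 / 1/4 = 1/2
P(U=1 | obs) = 1/8 / 1/4 = 1/2

P(U=0) = 1/2, P(U=1) = 1/2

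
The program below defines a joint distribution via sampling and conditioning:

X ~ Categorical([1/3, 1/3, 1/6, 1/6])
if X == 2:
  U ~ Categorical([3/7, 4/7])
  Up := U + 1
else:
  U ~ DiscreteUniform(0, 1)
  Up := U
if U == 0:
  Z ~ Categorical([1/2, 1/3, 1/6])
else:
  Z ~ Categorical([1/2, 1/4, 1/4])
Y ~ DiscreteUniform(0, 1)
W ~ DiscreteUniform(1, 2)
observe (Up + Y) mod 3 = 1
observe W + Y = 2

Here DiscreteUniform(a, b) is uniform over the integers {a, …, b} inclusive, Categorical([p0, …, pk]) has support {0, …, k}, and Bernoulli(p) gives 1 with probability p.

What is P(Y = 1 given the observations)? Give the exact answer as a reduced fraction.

P(Y = 1 | obs) = 35/76

Enumerate traces; 21 have nonzero weight after conditioning:
  (X=0, U=0, Z=0, Y=1, W=1) weight 1/48
  (X=0, U=0, Z=1, Y=1, W=1) weight 1/72
  (X=0, U=0, Z=2, Y=1, W=1) weight 1/144
  (X=0, U=1, Z=0, Y=0, W=2) weight 1/48
  (X=0, U=1, Z=1, Y=0, W=2) weight 1/96
  (X=0, U=1, Z=2, Y=0, W=2) weight 1/96
  (X=1, U=0, Z=0, Y=1, W=1) weight 1/48
  (X=1, U=0, Z=1, Y=1, W=1) weight 1/72
  … 13 more
Group by Y:
  weight(Y=0) = 41/336
  weight(Y=1) = 5/48
Total weight = 41/336 + 5/48 = 19/84
P(Y=0 | obs) = 41/336 / 19/84 = 41/76
P(Y=1 | obs) = 5/48 / 19/84 = 35/76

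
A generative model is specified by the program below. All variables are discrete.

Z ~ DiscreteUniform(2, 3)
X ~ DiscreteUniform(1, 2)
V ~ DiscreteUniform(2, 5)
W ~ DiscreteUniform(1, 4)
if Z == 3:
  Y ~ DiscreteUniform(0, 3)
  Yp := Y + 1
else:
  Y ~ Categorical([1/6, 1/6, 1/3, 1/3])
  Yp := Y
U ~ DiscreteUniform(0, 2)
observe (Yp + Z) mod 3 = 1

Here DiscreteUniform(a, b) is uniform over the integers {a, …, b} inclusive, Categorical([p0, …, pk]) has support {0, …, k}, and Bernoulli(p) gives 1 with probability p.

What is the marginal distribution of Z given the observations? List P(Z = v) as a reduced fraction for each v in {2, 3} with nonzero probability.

Enumerate traces; 288 have nonzero weight after conditioning:
  (Z=2, X=1, V=2, W=1, Y=2, U=0) weight 1/576
  (Z=2, X=1, V=2, W=1, Y=2, U=1) weight 1/576
  (Z=2, X=1, V=2, W=1, Y=2, U=2) weight 1/576
  (Z=2, X=1, V=2, W=2, Y=2, U=0) weight 1/576
  (Z=2, X=1, V=2, W=2, Y=2, U=1) weight 1/576
  (Z=2, X=1, V=2, W=2, Y=2, U=2) weight 1/576
  (Z=2, X=1, V=2, W=3, Y=2, U=0) weight 1/576
  (Z=2, X=1, V=2, W=3, Y=2, U=1) weight 1/576
  (Z=3, X=1, V=2, W=1, Y=0, U=0) weight 1/768
  … 279 more
Group by Z:
  weight(Z=2) = 1/6
  weight(Z=3) = 1/4
Total weight = 1/6 + 1/4 = 5/12
P(Z=2 | obs) = 1/6 / 5/12 = 2/5
P(Z=3 | obs) = 1/4 / 5/12 = 3/5

P(Z=2) = 2/5, P(Z=3) = 3/5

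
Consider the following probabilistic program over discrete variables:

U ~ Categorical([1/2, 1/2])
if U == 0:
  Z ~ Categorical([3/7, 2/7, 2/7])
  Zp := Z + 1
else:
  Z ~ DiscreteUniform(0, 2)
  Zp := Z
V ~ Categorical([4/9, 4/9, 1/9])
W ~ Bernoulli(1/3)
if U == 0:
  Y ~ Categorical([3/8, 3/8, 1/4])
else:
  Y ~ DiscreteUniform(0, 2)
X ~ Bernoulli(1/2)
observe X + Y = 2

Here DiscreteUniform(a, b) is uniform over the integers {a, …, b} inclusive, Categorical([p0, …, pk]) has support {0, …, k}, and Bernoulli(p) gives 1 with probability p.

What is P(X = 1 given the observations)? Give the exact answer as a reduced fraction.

P(X = 1 | obs) = 17/31

Enumerate traces; 72 have nonzero weight after conditioning:
  (U=0, Z=0, V=0, W=0, Y=1, X=1) weight 1/84
  (U=0, Z=0, V=0, W=0, Y=2, X=0) weight 1/126
  (U=0, Z=0, V=0, W=1, Y=1, X=1) weight 1/168
  (U=0, Z=0, V=0, W=1, Y=2, X=0) weight 1/252
  (U=0, Z=0, V=1, W=0, Y=1, X=1) weight 1/84
  (U=0, Z=0, V=1, W=0, Y=2, X=0) weight 1/126
  (U=0, Z=0, V=1, W=1, Y=1, X=1) weight 1/168
  (U=0, Z=0, V=1, W=1, Y=2, X=0) weight 1/252
  … 64 more
Group by X:
  weight(X=0) = 7/48
  weight(X=1) = 17/96
Total weight = 7/48 + 17/96 = 31/96
P(X=0 | obs) = 7/48 / 31/96 = 14/31
P(X=1 | obs) = 17/96 / 31/96 = 17/31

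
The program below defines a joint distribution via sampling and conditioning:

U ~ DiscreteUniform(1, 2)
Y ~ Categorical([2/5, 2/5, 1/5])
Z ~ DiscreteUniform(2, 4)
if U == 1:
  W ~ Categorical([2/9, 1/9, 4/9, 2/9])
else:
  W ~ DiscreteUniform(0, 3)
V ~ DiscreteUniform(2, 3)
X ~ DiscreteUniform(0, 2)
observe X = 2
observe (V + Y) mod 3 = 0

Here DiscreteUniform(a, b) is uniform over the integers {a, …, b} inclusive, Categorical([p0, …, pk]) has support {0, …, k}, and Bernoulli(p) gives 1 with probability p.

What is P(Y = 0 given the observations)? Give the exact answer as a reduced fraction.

Enumerate traces; 48 have nonzero weight after conditioning:
  (U=1, Y=0, Z=2, W=0, V=3, X=2) weight 1/405
  (U=1, Y=0, Z=2, W=1, V=3, X=2) weight 1/810
  (U=1, Y=0, Z=2, W=2, V=3, X=2) weight 2/405
  (U=1, Y=0, Z=2, W=3, V=3, X=2) weight 1/405
  (U=1, Y=0, Z=3, W=0, V=3, X=2) weight 1/405
  (U=1, Y=0, Z=3, W=1, V=3, X=2) weight 1/810
  (U=1, Y=0, Z=3, W=2, V=3, X=2) weight 2/405
  (U=1, Y=0, Z=3, W=3, V=3, X=2) weight 1/405
  (U=1, Y=1, Z=2, W=0, V=2, X=2) weight 1/405
  … 39 more
Group by Y:
  weight(Y=0) = 1/15
  weight(Y=1) = 1/15
Total weight = 1/15 + 1/15 = 2/15
P(Y=0 | obs) = 1/15 / 2/15 = 1/2
P(Y=1 | obs) = 1/15 / 2/15 = 1/2

P(Y = 0 | obs) = 1/2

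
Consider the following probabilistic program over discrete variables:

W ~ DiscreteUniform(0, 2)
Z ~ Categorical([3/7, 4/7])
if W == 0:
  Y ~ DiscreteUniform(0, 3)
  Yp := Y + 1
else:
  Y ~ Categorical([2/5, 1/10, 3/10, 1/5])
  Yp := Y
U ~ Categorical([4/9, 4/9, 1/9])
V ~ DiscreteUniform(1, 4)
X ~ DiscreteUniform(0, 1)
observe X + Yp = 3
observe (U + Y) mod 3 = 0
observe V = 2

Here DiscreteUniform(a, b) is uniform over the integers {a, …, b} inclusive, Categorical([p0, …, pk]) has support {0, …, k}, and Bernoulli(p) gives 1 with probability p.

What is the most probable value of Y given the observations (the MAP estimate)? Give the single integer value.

Enumerate traces; 12 have nonzero weight after conditioning:
  (W=0, Z=0, Y=1, U=2, V=2, X=1) weight 1/2016
  (W=0, Z=0, Y=2, U=1, V=2, X=0) weight 1/504
  (W=0, Z=1, Y=1, U=2, V=2, X=1) weight 1/1512
  (W=0, Z=1, Y=2, U=1, V=2, X=0) weight 1/378
  (W=1, Z=0, Y=2, U=1, V=2, X=1) weight 1/420
  (W=1, Z=0, Y=3, U=0, V=2, X=0) weight 1/630
  (W=1, Z=1, Y=2, U=1, V=2, X=1) weight 1/315
  (W=1, Z=1, Y=3, U=0, V=2, X=0) weight 2/945
  … 4 more
Group by Y:
  weight(Y=1) = 1/864
  weight(Y=2) = 17/1080
  weight(Y=3) = 1/135
Total weight = 1/864 + 17/1080 + 1/135 = 7/288
P(Y=1 | obs) = 1/864 / 7/288 = 1/21
P(Y=2 | obs) = 17/1080 / 7/288 = 68/105
P(Y=3 | obs) = 1/135 / 7/288 = 32/105
argmax = 2

argmax_v P(Y = v | obs) = 2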